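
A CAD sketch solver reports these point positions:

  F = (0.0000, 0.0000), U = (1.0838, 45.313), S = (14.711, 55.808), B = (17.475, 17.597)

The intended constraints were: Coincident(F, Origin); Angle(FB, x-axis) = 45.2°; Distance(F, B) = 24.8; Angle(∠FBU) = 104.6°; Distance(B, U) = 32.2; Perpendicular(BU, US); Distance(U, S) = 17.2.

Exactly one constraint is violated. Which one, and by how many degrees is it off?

Perpendicular(BU, US) — off by 7.00°.

F = (0.00, 0.00) ✓; FB at 45.20° ✓; |FB| = 24.80 ✓; ∠FBU = 104.6° ✓; |BU| = 32.20 ✓; ∠(BU, US) = 83.00° ✗; |US| = 17.20 ✓.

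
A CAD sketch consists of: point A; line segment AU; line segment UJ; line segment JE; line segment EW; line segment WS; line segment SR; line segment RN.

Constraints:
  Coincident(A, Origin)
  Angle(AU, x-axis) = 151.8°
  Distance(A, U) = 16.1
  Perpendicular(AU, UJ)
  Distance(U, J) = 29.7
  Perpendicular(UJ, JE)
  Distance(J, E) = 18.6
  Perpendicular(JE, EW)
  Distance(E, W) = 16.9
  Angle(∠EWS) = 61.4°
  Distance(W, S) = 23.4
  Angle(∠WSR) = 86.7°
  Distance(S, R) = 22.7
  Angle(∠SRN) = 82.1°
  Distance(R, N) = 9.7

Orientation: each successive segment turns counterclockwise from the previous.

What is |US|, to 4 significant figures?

24.08

The perpendicularity gives EW at right angles to JE, so EW runs at 61.80°; with |EW| = 16.9, W = (-3.845, -12.46). ∠EWS = 61.4° gives WS at -179.6° from the x-axis; with |WS| = 23.4, S = (-27.24, -12.63). Then |US| = |S − U| = 24.08.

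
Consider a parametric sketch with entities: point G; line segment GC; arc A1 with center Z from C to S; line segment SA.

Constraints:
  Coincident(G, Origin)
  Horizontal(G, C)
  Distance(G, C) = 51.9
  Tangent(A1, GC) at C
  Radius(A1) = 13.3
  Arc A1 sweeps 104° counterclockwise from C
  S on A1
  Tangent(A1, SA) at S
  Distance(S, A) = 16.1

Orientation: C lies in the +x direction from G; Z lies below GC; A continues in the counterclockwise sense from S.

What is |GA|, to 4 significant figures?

53.60

On A1, C sits at bearing 90° from Z; a 104° counterclockwise sweep puts S at bearing 194°, so S = Z + 13.3·(cos 194°, sin 194°) = (39.00, -16.52). Since A1 is tangent to SA there, ZS ⟂ SA, so SA runs along (−sin 194°, cos 194°); with |SA| = 16.1, A = (42.89, -32.14). Then |GA| = |A − G| = 53.60.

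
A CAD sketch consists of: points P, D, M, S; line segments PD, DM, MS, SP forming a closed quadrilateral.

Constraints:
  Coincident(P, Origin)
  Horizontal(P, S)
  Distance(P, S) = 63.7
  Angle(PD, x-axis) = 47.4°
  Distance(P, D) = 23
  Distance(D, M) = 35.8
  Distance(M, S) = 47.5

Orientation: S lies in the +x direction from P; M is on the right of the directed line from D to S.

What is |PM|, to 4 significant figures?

27.30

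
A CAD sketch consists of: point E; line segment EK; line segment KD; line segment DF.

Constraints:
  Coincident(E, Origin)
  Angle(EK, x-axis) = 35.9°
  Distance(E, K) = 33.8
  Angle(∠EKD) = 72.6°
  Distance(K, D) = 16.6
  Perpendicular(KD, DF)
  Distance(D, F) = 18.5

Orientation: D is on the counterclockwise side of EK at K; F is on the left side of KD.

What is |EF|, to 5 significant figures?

15.209

E is at the origin; EK runs at 35.9° with length 33.8, so K = 33.8·(cos 35.9°, sin 35.9°) = (27.379, 19.819). ∠EKD = 72.6°, so KD runs at 35.9° + (180° − 72.6°) = 143.30° from the x-axis; with |KD| = 16.6, D = K + 16.6·(cos 143.30°, sin 143.30°) = (14.070, 29.740). The perpendicularity gives DF at right angles to KD; with |DF| = 18.5 on the left of KD, F = D + 18.5·(-0.59763, -0.80178) = (3.0139, 14.907). Then |EF| = |F − E| = 15.209.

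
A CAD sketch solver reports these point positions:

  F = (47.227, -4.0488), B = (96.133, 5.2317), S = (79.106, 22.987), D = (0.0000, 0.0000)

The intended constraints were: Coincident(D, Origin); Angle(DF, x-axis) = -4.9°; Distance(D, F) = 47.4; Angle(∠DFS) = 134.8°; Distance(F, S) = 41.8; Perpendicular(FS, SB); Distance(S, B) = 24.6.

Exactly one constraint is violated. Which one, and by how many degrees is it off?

Perpendicular(FS, SB) — off by 3.50°.

D = (0.00, 0.00) ✓; DF at -4.900° ✓; |DF| = 47.40 ✓; ∠DFS = 134.8° ✓; |FS| = 41.80 ✓; ∠(FS, SB) = 86.50° ✗; |SB| = 24.60 ✓.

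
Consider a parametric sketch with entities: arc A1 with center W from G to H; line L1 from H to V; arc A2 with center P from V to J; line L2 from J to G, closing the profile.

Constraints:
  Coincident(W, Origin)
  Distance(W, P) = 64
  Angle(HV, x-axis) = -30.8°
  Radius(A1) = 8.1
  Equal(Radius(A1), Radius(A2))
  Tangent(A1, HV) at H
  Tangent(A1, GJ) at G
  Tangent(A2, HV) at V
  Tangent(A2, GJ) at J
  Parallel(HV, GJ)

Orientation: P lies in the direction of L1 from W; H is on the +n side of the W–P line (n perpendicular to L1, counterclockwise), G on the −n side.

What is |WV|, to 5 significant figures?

64.511

Tangency of A1 to both parallel lines with radius 8.1 puts H and G at W ± 8.1·n: H = (4.1475, 6.9576), G = (-4.1475, -6.9576). Equal radii place V and J the same way about P: V = P + 8.1·n = (59.121, -25.813), J = P − 8.1·n = (50.826, -39.728). Then |WV| = |V − W| = 64.511.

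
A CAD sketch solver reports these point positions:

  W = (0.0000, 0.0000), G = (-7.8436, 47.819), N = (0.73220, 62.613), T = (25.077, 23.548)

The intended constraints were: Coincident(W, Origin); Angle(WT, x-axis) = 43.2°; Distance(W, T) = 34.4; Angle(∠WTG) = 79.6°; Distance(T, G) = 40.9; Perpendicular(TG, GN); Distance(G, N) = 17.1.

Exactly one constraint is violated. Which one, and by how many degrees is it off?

Perpendicular(TG, GN) — off by 6.30°.

W = (0.00, 0.00) ✓; WT at 43.20° ✓; |WT| = 34.40 ✓; ∠WTG = 79.60° ✓; |TG| = 40.90 ✓; ∠(TG, GN) = 83.70° ✗; |GN| = 17.10 ✓.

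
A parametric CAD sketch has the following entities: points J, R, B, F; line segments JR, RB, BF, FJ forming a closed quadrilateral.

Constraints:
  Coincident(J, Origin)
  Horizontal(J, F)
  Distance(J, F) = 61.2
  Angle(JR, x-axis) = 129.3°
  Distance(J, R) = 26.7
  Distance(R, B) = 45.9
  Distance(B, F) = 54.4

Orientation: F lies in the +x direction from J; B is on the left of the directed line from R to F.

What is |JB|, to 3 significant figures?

47.2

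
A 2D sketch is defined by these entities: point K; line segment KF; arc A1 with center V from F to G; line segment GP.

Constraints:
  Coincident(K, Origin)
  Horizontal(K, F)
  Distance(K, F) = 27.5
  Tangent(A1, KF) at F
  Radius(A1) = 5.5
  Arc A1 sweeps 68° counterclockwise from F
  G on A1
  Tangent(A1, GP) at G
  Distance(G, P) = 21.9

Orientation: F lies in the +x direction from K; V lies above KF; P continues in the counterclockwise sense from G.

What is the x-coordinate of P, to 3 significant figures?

40.8

K is at the origin; K and F share the same y with |KF| = 27.5 and F on the +x side, so F = (27.5, 0.00). The tangent condition forces VF to be normal to KF, so V = F + (0, 5.5) = (27.5, 5.50). On A1, F sits at bearing -90° from V; a 68° counterclockwise sweep puts G at bearing -22°, so G = V + 5.5·(cos -22°, sin -22°) = (32.6, 3.44). Since A1 is tangent to GP there, VG ⟂ GP, so GP runs along (−sin -22°, cos -22°); with |GP| = 21.9, P = (40.8, 23.7). So P.x = 40.8.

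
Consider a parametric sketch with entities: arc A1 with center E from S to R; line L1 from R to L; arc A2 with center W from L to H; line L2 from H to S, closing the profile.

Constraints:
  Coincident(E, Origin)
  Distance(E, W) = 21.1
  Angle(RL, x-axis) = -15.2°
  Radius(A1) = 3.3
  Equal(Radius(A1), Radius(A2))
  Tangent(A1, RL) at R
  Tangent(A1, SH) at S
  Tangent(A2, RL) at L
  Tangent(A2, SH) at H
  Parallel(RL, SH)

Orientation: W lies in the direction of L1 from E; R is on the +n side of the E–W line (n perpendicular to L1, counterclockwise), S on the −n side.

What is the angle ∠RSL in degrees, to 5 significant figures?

72.631°

Tangency of A1 to both parallel lines with radius 3.3 puts R and S at E ± 3.3·n: R = (0.86522, 3.1846), S = (-0.86522, -3.1846). Equal radii place L and H the same way about W: L = W + 3.3·n = (21.227, -2.3476), H = W − 3.3·n = (19.497, -8.7167). Then cos ∠RSL = SR·SL / (|SR||SL|), giving 72.631°.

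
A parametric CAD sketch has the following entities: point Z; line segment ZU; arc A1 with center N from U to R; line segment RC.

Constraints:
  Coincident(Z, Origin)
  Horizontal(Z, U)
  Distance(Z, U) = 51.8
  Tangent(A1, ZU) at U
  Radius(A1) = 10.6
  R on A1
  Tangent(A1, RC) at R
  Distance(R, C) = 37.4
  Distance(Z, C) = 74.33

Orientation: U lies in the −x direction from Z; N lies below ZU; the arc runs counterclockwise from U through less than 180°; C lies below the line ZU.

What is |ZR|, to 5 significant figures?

63.471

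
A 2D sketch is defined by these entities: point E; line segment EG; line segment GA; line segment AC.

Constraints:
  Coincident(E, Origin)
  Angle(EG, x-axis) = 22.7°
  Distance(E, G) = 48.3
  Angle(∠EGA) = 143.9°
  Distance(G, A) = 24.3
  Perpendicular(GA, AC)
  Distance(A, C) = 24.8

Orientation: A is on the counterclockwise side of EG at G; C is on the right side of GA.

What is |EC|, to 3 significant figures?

82.7

E is at the origin; EG runs at 22.7° with length 48.3, so G = 48.3·(cos 22.7°, sin 22.7°) = (44.6, 18.6). ∠EGA = 143.9°, so GA runs at 22.7° + (180° − 143.9°) = 58.8° from the x-axis; with |GA| = 24.3, A = G + 24.3·(cos 58.8°, sin 58.8°) = (57.1, 39.4). GA ⟂ AC; with |AC| = 24.8 on the right of GA, C = A + 24.8·(0.855, -0.518) = (78.4, 26.6). Then |EC| = |C − E| = 82.7.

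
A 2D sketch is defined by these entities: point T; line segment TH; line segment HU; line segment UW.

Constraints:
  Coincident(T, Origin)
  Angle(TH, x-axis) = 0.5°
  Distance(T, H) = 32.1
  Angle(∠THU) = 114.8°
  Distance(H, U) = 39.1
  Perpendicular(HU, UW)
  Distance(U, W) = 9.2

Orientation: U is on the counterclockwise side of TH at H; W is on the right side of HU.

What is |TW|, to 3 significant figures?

65.1

T is at the origin; TH runs at 0.5° with length 32.1, so H = 32.1·(cos 0.5°, sin 0.5°) = (32.1, 0.280). ∠THU = 114.8°, so HU runs at 0.5° + (180° − 114.8°) = 65.7° from the x-axis; with |HU| = 39.1, U = H + 39.1·(cos 65.7°, sin 65.7°) = (48.2, 35.9). HU ⟂ UW; with |UW| = 9.2 on the right of HU, W = U + 9.2·(0.911, -0.412) = (56.6, 32.1). Then |TW| = |W − T| = 65.1.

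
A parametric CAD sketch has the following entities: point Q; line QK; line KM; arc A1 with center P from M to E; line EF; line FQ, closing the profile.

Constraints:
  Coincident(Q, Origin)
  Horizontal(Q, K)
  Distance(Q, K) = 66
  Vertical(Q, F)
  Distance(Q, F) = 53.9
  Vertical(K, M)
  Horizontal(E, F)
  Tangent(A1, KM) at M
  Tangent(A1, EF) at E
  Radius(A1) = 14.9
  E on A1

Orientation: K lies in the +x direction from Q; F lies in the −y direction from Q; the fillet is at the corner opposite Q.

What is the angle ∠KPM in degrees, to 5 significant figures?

69.091°

Q is at the origin; Q and K share the same y with |QK| = 66.0 and K on the +x side, so K = (66.000, 0.0000). QF is vertical with |QF| = 53.9 and F on the −y side, so F = (0.0000, -53.900). The virtual corner opposite Q is at (66.000, -53.900). Tangency of A1 to KM means the radius PM is perpendicular to KM and the tangent condition forces PE to be normal to EF, with radius 14.9, so the center P sits 14.9 in from both sides at P = (51.100, -39.000). That places the tangent points at M = (66.000, -39.000) on KM and E = (51.100, -53.900) on EF. Then cos ∠KPM = PK·PM / (|PK||PM|), giving 69.091°.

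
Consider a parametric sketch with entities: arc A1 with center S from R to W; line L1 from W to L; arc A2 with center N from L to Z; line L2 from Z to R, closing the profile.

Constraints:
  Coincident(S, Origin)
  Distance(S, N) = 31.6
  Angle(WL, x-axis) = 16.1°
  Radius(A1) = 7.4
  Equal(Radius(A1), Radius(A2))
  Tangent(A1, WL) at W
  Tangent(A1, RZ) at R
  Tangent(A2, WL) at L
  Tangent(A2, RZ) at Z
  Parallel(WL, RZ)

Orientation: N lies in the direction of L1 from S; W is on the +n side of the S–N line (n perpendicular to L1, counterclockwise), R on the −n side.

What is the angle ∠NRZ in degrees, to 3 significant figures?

13.2°

The slot axis is L1's direction at 16.1°, so u = (cos 16.1°, sin 16.1°) = (0.961, 0.277) and n = (−sin 16.1°, cos 16.1°) = (-0.277, 0.961). S is at the origin and N lies 31.6 along u from S, so N = 31.6·u = (30.4, 8.76). Tangency of A1 to both parallel lines with radius 7.4 puts W and R at S ± 7.4·n: W = (-2.05, 7.11), R = (2.05, -7.11). Equal radii place L and Z the same way about N: L = N + 7.4·n = (28.3, 15.9), Z = N − 7.4·n = (32.4, 1.65). Then cos ∠NRZ = RN·RZ / (|RN||RZ|), giving 13.2°.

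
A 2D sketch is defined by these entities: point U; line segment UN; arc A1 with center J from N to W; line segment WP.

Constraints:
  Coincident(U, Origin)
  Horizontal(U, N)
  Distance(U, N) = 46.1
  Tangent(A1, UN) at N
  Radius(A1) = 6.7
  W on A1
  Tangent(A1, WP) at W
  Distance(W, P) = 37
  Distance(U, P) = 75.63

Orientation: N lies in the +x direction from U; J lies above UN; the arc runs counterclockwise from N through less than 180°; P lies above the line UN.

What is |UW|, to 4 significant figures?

52.63

Checks: |JW| = 6.700 ✓; ∠(JW, WP) = 90.00° ✓; |WP| = 37.00 ✓; |UP| = 75.63 ✓.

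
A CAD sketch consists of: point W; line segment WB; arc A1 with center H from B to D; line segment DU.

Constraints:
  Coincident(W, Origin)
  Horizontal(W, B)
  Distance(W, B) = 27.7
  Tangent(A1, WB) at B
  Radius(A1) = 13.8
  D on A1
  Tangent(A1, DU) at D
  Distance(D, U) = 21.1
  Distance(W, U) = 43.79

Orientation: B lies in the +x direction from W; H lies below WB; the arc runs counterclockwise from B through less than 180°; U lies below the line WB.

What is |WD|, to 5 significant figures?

23.368

W is at the origin; WB is horizontal with |WB| = 27.7 and B on the +x side, so B = (27.700, 0.0000). Tangency of A1 to WB means the radius HB is perpendicular to WB, so H = B + (0, -13.8) = (27.700, -13.800). Since HD ⟂ DU (tangency), |HU| = √(13.8² + 21.1²) = 25.212 regardless of where D sits on A1. So U lies on both circle(W, 43.79) and circle(H, 25.212); the below-WB intersection is U = (21.391, -38.210). D is the foot of the tangent from U: D = (14.628, -18.223).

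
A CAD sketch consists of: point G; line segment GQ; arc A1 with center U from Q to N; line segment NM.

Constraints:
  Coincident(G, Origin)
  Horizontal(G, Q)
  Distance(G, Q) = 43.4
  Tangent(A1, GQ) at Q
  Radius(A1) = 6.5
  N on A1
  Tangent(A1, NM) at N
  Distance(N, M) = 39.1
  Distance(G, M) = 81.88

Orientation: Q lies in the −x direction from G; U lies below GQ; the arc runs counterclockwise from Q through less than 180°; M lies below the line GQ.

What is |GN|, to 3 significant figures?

47.7

Checks: |UN| = 6.500 ✓; ∠(UN, NM) = 90.00° ✓; |NM| = 39.10 ✓; |GM| = 81.88 ✓.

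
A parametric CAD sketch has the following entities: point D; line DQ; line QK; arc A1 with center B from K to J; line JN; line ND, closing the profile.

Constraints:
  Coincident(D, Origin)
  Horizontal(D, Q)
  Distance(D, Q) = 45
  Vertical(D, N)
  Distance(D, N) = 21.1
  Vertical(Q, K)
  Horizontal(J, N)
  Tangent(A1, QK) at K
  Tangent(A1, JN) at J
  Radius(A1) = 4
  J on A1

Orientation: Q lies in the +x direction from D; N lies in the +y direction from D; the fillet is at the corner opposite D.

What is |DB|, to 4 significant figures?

44.42

D is at the origin; D and Q share the same y with |DQ| = 45.0 and Q on the +x side, so Q = (45.00, 0.000). D and N share the same x with |DN| = 21.1 and N on the +y side, so N = (0.000, 21.10). The virtual corner opposite D is at (45.00, 21.10). The tangent condition forces BK to be normal to QK and A1 meets JN tangentially, so BJ is at right angles to JN, with radius 4.0, so the center B sits 4.0 in from both sides at B = (41.00, 17.10). Then |DB| = |B − D| = 44.42.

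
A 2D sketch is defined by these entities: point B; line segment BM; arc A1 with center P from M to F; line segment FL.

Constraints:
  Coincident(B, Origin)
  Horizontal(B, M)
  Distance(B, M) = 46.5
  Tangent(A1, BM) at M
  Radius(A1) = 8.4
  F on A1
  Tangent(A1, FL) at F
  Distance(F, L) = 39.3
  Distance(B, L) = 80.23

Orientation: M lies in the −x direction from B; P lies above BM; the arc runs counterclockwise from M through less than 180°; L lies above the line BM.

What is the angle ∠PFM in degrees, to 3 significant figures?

22.6°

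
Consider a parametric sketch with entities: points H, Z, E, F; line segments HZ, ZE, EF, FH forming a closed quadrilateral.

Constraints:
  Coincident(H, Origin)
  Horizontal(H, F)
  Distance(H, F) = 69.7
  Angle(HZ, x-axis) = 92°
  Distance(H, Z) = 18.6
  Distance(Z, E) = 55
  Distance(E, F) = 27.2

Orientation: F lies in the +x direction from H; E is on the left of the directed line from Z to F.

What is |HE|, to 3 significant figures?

58.7

H is at the origin; HF is horizontal with |HF| = 69.7 and F in +x, so F = (69.7, 0). HZ runs at 92.0° with |HZ| = 18.6, so Z = (-0.649, 18.6). E is determined by |ZE| = 55.0 and |EF| = 27.2 together: it lies at the intersection of circle(Z, 55.0) and circle(F, 27.2). With |ZF| = 72.8, the foot of the radical line on ZF is 52.1 from Z and the perpendicular offset is √(55.0² − 52.1²) = 17.7. Taking the left-of-ZF solution: E = (54.2, 22.4).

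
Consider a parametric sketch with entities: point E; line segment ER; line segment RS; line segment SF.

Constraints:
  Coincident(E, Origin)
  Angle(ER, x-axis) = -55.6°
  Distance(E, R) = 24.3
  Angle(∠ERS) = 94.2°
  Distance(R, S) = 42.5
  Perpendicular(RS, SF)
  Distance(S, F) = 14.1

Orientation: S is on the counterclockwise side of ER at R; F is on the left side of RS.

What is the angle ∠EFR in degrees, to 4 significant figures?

31.25°

E is at the origin; ER runs at -55.6° with length 24.3, so R = 24.3·(cos -55.6°, sin -55.6°) = (13.73, -20.05). ∠ERS = 94.2°, so RS runs at -55.6° + (180° − 94.2°) = 30.20° from the x-axis; with |RS| = 42.5, S = R + 42.5·(cos 30.20°, sin 30.20°) = (50.46, 1.328). The perpendicularity gives SF at right angles to RS; with |SF| = 14.1 on the left of RS, F = S + 14.1·(-0.5030, 0.8643) = (43.37, 13.51). Then cos ∠EFR = FE·FR / (|FE||FR|), giving 31.25°.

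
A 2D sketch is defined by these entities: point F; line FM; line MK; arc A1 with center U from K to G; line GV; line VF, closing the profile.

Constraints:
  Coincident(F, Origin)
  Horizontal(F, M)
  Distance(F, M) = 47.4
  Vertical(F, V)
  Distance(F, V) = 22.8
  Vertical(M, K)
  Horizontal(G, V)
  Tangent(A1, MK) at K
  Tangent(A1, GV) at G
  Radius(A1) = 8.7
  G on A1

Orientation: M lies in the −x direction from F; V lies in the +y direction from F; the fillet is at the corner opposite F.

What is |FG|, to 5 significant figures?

44.917

The virtual corner opposite F is at (-47.400, 22.800). Since A1 is tangent to MK there, UK ⟂ MK and since A1 is tangent to GV there, UG ⟂ GV, with radius 8.7, so the center U sits 8.7 in from both sides at U = (-38.700, 14.100). That places the tangent points at K = (-47.400, 14.100) on MK and G = (-38.700, 22.800) on GV. Then |FG| = |G − F| = 44.917.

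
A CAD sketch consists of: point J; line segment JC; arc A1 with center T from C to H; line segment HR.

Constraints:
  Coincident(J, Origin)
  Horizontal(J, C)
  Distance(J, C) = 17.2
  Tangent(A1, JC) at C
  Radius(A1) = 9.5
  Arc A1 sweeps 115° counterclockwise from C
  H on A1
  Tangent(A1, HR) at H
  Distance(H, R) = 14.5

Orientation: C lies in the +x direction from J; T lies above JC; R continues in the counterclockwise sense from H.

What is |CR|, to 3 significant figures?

26.8

J is at the origin; J and C share the same y with |JC| = 17.2 and C on the +x side, so C = (17.2, 0.00). A1 meets JC tangentially, so TC is at right angles to JC, so T = C + (0, 9.5) = (17.2, 9.50). On A1, C sits at bearing -90° from T; a 115° counterclockwise sweep puts H at bearing 25°, so H = T + 9.5·(cos 25°, sin 25°) = (25.8, 13.5). Tangency of A1 to HR means the radius TH is perpendicular to HR, so HR runs along (−sin 25°, cos 25°); with |HR| = 14.5, R = (19.7, 26.7). Then |CR| = |R − C| = 26.8.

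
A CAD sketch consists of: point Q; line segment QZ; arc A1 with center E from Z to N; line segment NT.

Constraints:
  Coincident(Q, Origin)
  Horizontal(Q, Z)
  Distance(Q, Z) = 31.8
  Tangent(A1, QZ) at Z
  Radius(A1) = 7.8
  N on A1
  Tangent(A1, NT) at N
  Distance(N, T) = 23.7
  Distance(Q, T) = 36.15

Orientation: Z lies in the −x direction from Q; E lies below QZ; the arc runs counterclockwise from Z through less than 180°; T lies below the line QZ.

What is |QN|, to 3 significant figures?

39.6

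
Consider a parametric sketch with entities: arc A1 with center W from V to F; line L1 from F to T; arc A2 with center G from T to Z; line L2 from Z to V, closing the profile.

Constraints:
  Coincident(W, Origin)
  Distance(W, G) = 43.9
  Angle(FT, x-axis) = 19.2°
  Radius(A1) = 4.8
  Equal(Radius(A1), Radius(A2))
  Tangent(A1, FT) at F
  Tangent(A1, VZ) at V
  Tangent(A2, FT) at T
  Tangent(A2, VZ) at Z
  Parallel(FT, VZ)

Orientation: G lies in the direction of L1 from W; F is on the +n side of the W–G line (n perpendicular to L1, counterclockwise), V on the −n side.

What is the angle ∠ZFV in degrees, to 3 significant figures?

77.7°

Tangency of A1 to both parallel lines with radius 4.8 puts F and V at W ± 4.8·n: F = (-1.58, 4.53), V = (1.58, -4.53). Equal radii place T and Z the same way about G: T = G + 4.8·n = (39.9, 19.0), Z = G − 4.8·n = (43.0, 9.90). Then cos ∠ZFV = FZ·FV / (|FZ||FV|), giving 77.7°.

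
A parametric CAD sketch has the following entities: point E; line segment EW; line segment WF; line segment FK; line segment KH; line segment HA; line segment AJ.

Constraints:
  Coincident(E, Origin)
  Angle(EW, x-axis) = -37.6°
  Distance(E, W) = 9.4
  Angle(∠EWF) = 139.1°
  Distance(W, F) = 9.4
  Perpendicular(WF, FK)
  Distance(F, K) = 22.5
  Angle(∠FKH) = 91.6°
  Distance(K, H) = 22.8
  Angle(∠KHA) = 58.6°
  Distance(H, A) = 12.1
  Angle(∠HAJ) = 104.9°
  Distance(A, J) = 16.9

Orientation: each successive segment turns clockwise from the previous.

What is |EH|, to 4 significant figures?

18.11

WF ⟂ FK, so FK runs at -168.5°; with |FK| = 22.5, K = (-12.73, -19.43). ∠FKH = 91.6° gives KH at 103.1° from the x-axis; with |KH| = 22.8, H = (-17.89, 2.774). Then |EH| = |H − E| = 18.11.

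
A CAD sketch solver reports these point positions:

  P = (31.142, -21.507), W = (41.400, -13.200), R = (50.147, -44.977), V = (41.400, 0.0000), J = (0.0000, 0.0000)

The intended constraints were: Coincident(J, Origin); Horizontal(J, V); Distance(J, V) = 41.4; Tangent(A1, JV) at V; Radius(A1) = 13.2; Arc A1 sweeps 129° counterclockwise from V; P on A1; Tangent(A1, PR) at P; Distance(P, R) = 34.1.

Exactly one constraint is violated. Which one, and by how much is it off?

Distance(P, R) = 34.1 — off by 3.90.

J = (0.00, 0.00) ✓; J.y = 0.00, V.y = 0.00 ✓; |JV| = 41.40 ✓; ∠(WV, VJ) = 90.00° ✓; |WV| = 13.20 ✓; bearing(W→P) − bearing(W→V) = 129.0° ✓; |WP| = 13.20 ✓; ∠(WP, PR) = 90.00° ✓; |PR| = 30.20 ✗.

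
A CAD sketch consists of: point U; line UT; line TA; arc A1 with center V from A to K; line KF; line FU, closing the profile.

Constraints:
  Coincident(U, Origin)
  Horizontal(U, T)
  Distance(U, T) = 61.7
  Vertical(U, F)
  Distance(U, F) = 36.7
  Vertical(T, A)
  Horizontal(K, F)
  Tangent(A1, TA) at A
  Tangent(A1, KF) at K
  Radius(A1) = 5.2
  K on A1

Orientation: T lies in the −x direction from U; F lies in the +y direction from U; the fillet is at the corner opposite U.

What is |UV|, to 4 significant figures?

64.69

U is at the origin; UT is horizontal with |UT| = 61.7 and T on the −x side, so T = (-61.70, 0.000). U and F share the same x with |UF| = 36.7 and F on the +y side, so F = (0.000, 36.70). The virtual corner opposite U is at (-61.70, 36.70). The tangent condition forces VA to be normal to TA and tangency of A1 to KF means the radius VK is perpendicular to KF, with radius 5.2, so the center V sits 5.2 in from both sides at V = (-56.50, 31.50). Then |UV| = |V − U| = 64.69.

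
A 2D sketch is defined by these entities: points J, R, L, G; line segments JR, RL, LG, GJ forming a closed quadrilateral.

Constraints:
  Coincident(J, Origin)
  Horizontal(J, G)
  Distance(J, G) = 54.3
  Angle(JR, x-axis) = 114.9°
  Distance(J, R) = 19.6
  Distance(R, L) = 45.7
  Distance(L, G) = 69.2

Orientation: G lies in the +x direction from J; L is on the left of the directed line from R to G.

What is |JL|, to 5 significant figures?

59.017

Checks: |RL| = 45.70 ✓; |LG| = 69.20 ✓.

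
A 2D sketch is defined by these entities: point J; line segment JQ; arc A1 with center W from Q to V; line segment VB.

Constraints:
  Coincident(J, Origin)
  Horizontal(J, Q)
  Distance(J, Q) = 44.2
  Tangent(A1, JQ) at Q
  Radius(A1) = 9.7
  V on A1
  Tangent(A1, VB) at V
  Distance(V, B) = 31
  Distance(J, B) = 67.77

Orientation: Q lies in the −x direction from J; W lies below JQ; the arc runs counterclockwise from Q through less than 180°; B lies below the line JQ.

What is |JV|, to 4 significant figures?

54.74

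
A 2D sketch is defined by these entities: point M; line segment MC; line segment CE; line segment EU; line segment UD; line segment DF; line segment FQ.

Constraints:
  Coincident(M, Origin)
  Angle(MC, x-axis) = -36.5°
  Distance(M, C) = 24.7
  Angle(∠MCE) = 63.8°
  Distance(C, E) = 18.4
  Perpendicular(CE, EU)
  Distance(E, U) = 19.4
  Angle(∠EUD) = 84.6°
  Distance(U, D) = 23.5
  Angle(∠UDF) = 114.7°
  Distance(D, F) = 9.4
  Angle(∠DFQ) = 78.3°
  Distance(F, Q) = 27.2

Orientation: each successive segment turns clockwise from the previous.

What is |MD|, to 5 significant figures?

16.661

M is at the origin; MC runs at -36.5° with length 24.7, so C = (19.855, -14.692). ∠MCE = 63.8° gives CE at -152.70° from the x-axis; with |CE| = 18.4, E = (3.5047, -23.131). CE is perpendicular to EU, so EU runs at 117.30°; with |EU| = 19.4, U = (-5.3931, -5.8921). ∠EUD = 84.6° gives UD at 21.900° from the x-axis; with |UD| = 23.5, D = (16.411, 2.8731). Then |MD| = |D − M| = 16.661.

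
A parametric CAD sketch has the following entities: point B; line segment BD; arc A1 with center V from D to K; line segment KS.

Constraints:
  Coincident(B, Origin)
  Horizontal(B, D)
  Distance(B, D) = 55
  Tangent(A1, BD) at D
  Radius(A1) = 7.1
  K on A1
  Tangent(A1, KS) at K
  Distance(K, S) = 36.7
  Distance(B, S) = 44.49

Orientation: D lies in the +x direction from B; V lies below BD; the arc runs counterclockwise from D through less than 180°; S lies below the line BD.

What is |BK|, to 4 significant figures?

49.17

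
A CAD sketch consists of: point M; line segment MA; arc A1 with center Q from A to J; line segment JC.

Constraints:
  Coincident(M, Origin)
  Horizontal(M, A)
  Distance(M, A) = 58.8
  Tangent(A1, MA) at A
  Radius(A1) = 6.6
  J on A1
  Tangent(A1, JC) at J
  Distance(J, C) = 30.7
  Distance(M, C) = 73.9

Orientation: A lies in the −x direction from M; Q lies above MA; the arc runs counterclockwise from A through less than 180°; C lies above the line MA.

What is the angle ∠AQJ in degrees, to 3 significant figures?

111°

Checks: M = (0.00, 0.00) ✓; |QJ| = 6.600 ✓; ∠(QJ, JC) = 90.00° ✓; |JC| = 30.70 ✓; |MC| = 73.90 ✓.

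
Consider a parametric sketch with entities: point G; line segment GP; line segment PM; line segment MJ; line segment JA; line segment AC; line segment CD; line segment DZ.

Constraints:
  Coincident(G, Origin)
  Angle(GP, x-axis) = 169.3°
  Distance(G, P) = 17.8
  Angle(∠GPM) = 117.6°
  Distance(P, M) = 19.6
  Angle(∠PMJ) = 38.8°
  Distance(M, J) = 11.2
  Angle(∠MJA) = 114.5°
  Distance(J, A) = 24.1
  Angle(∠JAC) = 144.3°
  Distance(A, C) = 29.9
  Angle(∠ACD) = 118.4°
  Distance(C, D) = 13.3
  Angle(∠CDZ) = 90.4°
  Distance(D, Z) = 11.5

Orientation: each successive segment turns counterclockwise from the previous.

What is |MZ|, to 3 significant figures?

44.2

G is at the origin; GP runs at 169.3° with length 17.8, so P = (-17.5, 3.30). ∠GPM = 117.6° gives PM at -128° from the x-axis; with |PM| = 19.6, M = (-29.6, -12.1). ∠PMJ = 38.8° gives MJ at 12.9° from the x-axis; with |MJ| = 11.2, J = (-18.7, -9.58). ∠MJA = 114.5° gives JA at 78.4° from the x-axis; with |JA| = 24.1, A = (-13.9, 14.0). ∠JAC = 144.3° gives AC at 114° from the x-axis; with |AC| = 29.9, C = (-26.1, 41.3). ∠ACD = 118.4° gives CD at 176° from the x-axis; with |CD| = 13.3, D = (-39.3, 42.3). ∠CDZ = 90.4° gives DZ at -94.7° from the x-axis; with |DZ| = 11.5, Z = (-40.3, 30.9). Then |MZ| = |Z − M| = 44.2.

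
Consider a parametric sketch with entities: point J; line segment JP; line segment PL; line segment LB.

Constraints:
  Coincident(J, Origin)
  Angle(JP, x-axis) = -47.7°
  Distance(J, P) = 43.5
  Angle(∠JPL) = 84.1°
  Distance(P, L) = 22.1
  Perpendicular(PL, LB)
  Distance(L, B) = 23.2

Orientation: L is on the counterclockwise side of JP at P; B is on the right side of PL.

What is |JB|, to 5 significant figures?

68.767

∠JPL = 84.1°, so PL runs at -47.7° + (180° − 84.1°) = 48.200° from the x-axis; with |PL| = 22.1, L = P + 22.1·(cos 48.200°, sin 48.200°) = (44.006, -15.699). PL is perpendicular to LB; with |LB| = 23.2 on the right of PL, B = L + 23.2·(0.74548, -0.66653) = (61.301, -31.162). Then |JB| = |B − J| = 68.767.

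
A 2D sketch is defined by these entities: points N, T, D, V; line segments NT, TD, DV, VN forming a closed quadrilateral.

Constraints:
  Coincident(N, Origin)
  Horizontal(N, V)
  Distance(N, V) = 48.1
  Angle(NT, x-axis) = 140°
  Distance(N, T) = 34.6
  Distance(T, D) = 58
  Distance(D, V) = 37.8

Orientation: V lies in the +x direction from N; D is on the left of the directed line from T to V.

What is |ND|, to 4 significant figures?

45.17

N is at the origin; N and V share the same y with |NV| = 48.1 and V in +x, so V = (48.1, 0). NT runs at 140.0° with |NT| = 34.6, so T = (-26.51, 22.24). D is determined by |TD| = 58.0 and |DV| = 37.8 together: it lies at the intersection of circle(T, 58.0) and circle(V, 37.8). With |TV| = 77.85, the foot of the radical line on TV is 51.35 from T and the perpendicular offset is √(58.0² − 51.35²) = 26.96. Taking the left-of-TV solution: D = (30.41, 33.41).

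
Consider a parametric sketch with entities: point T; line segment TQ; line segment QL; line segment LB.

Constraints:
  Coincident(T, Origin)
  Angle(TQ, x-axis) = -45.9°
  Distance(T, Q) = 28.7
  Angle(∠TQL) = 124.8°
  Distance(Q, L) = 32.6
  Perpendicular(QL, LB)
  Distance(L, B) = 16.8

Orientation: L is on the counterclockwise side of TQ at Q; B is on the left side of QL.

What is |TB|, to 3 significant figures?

49.4

∠TQL = 124.8°, so QL runs at -45.9° + (180° − 124.8°) = 9.30° from the x-axis; with |QL| = 32.6, L = Q + 32.6·(cos 9.30°, sin 9.30°) = (52.1, -15.3). QL is perpendicular to LB; with |LB| = 16.8 on the left of QL, B = L + 16.8·(-0.162, 0.987) = (49.4, 1.24). Then |TB| = |B − T| = 49.4.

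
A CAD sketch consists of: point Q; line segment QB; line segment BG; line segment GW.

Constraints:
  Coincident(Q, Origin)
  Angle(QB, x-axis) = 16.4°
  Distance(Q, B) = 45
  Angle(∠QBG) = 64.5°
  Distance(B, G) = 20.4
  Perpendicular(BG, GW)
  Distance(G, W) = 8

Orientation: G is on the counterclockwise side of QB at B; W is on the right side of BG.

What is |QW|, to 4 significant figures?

48.63

Q is at the origin; QB runs at 16.4° with length 45.0, so B = 45.0·(cos 16.4°, sin 16.4°) = (43.17, 12.71). ∠QBG = 64.5°, so BG runs at 16.4° + (180° − 64.5°) = 131.9° from the x-axis; with |BG| = 20.4, G = B + 20.4·(cos 131.9°, sin 131.9°) = (29.55, 27.89). The perpendicularity gives GW at right angles to BG; with |GW| = 8.0 on the right of BG, W = G + 8.0·(0.7443, 0.6678) = (35.50, 33.23). Then |QW| = |W − Q| = 48.63.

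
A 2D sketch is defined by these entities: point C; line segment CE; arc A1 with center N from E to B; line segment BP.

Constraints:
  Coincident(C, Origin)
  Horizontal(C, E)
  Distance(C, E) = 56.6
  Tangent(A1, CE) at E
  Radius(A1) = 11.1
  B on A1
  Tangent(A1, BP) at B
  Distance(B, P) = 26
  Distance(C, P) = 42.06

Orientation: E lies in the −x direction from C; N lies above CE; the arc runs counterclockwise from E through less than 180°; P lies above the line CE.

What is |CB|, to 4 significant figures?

47.67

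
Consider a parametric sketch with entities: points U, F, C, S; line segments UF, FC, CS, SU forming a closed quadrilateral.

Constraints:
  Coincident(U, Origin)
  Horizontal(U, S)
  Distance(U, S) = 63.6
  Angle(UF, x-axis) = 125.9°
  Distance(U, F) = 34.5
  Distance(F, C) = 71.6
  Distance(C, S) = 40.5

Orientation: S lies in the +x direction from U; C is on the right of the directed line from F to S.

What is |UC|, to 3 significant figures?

37.9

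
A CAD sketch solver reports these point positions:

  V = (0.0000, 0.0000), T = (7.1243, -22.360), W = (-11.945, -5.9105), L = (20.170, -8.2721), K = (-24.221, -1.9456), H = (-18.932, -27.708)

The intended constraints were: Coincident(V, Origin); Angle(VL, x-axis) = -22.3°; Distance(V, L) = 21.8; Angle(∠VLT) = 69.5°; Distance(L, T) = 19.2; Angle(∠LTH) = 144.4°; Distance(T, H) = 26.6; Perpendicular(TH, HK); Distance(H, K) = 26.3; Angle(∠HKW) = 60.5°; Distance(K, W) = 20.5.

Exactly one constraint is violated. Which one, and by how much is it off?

Distance(K, W) = 20.5 — off by 7.60.

V = (0.00, 0.00) ✓; VL at -22.30° ✓; |VL| = 21.80 ✓; ∠VLT = 69.50° ✓; |LT| = 19.20 ✓; ∠LTH = 144.4° ✓; |TH| = 26.60 ✓; ∠(TH, HK) = 90.00° ✓; |HK| = 26.30 ✓; ∠HKW = 60.50° ✓; |KW| = 12.90 ✗.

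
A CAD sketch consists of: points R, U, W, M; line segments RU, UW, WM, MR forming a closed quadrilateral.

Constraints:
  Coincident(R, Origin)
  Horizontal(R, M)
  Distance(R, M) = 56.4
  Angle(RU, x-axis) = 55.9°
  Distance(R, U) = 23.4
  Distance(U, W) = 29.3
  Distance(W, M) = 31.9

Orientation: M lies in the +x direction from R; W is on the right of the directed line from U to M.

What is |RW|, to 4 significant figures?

26.35

Checks: |UW| = 29.30 ✓; |WM| = 31.90 ✓.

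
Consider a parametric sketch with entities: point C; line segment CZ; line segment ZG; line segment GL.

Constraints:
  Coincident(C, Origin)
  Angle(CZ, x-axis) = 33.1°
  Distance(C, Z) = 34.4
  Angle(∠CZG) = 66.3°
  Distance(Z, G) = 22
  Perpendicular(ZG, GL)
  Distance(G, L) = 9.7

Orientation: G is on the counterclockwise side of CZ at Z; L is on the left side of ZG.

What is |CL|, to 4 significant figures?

23.28

∠CZG = 66.3°, so ZG runs at 33.1° + (180° − 66.3°) = 146.8° from the x-axis; with |ZG| = 22.0, G = Z + 22.0·(cos 146.8°, sin 146.8°) = (10.41, 30.83). ZG is perpendicular to GL; with |GL| = 9.7 on the left of ZG, L = G + 9.7·(-0.5476, -0.8368) = (5.097, 22.72). Then |CL| = |L − C| = 23.28.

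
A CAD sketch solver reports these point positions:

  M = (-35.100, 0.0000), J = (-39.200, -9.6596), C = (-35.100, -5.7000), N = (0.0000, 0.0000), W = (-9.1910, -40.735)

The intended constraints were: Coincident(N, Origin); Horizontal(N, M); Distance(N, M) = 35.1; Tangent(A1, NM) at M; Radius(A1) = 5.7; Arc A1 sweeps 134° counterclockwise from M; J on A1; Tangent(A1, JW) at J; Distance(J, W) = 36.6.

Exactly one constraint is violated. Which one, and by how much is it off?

Distance(J, W) = 36.6 — off by 6.60.

N = (0.00, 0.00) ✓; N.y = 0.00, M.y = 0.00 ✓; |NM| = 35.10 ✓; ∠(CM, MN) = 90.00° ✓; |CM| = 5.700 ✓; bearing(C→J) − bearing(C→M) = 134.0° ✓; |CJ| = 5.700 ✓; ∠(CJ, JW) = 90.00° ✓; |JW| = 43.20 ✗.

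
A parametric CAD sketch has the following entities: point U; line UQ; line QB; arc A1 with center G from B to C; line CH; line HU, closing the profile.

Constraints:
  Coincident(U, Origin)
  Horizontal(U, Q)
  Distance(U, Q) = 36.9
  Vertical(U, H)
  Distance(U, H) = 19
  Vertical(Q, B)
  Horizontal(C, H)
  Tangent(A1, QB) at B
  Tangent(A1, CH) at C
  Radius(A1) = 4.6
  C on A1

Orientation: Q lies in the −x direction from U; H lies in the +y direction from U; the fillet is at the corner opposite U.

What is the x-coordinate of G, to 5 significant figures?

-32.300

U is at the origin; U and Q share the same y with |UQ| = 36.9 and Q on the −x side, so Q = (-36.900, 0.0000). U and H share the same x with |UH| = 19.0 and H on the +y side, so H = (0.0000, 19.000). The virtual corner opposite U is at (-36.900, 19.000). Since A1 is tangent to QB there, GB ⟂ QB and the tangent condition forces GC to be normal to CH, with radius 4.6, so the center G sits 4.6 in from both sides at G = (-32.300, 14.400). So G.x = -32.300.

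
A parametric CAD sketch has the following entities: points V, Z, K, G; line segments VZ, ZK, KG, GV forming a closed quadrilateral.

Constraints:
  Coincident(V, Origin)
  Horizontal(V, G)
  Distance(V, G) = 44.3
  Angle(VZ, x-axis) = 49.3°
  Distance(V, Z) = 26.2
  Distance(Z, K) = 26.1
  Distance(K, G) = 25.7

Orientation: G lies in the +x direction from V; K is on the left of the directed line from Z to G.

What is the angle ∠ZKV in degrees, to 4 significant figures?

18.29°

V is at the origin; V and G share the same y with |VG| = 44.3 and G in +x, so G = (44.3, 0). VZ runs at 49.3° with |VZ| = 26.2, so Z = (17.08, 19.86). K is determined by |ZK| = 26.1 and |KG| = 25.7 together: it lies at the intersection of circle(Z, 26.1) and circle(G, 25.7). With |ZG| = 33.69, the foot of the radical line on ZG is 17.15 from Z and the perpendicular offset is √(26.1² − 17.15²) = 19.67. Taking the left-of-ZG solution: K = (42.54, 25.64).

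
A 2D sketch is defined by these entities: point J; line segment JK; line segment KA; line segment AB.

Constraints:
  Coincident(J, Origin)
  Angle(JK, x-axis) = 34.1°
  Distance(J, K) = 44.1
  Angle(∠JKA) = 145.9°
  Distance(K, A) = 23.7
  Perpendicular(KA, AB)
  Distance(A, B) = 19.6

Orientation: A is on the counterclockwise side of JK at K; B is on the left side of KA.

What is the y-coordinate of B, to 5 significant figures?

54.008

∠JKA = 145.9°, so KA runs at 34.1° + (180° − 145.9°) = 68.200° from the x-axis; with |KA| = 23.7, A = K + 23.7·(cos 68.200°, sin 68.200°) = (45.319, 46.729). KA is perpendicular to AB; with |AB| = 19.6 on the left of KA, B = A + 19.6·(-0.92849, 0.37137) = (27.121, 54.008). So B.y = 54.008.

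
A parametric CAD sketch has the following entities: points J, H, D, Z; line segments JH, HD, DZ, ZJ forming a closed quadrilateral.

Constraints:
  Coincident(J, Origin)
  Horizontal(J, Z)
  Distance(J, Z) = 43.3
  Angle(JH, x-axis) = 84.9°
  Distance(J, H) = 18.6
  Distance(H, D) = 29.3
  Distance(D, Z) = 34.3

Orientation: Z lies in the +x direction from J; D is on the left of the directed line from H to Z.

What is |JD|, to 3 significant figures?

41.8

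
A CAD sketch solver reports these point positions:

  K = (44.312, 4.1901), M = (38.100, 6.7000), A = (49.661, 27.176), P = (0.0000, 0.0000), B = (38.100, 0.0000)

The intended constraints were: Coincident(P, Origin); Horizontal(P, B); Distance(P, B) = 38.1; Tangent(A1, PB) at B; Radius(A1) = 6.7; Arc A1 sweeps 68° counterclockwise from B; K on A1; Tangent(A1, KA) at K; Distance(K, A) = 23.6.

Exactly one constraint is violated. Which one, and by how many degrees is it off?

Tangent(A1, KA) at K — off by 8.90°.

P = (0.00, 0.00) ✓; P.y = 0.00, B.y = 0.00 ✓; |PB| = 38.10 ✓; ∠(MB, BP) = 90.00° ✓; |MB| = 6.700 ✓; bearing(M→K) − bearing(M→B) = 68.00° ✓; |MK| = 6.700 ✓; ∠(MK, KA) = 81.10° ✗; |KA| = 23.60 ✓.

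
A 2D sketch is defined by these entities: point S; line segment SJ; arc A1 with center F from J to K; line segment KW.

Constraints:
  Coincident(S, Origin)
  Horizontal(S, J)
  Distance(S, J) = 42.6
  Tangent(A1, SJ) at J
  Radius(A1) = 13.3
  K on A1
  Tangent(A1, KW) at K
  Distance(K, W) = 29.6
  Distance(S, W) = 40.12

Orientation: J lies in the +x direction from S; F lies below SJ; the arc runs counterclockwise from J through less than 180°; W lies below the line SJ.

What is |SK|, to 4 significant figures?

31.42

Checks: |FK| = 13.30 ✓; ∠(FK, KW) = 90.00° ✓; |KW| = 29.60 ✓; |SW| = 40.12 ✓.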